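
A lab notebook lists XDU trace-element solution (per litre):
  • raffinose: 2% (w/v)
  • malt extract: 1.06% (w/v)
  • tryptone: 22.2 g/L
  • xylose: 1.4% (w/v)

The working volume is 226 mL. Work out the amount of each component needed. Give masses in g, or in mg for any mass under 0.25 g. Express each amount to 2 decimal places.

Working volume: 226 mL = 0.226 L.
raffinose: 2% w/v = 20 g/L → 20 × 0.226 L = 4.52 g
malt extract: 1.06% w/v = 10.6 g/L → 10.6 × 0.226 L = 2.40 g
tryptone: 22.2 g/L × 0.226 L = 5.02 g
xylose: 1.4 g per 100 mL × 226 mL ÷ 100 = 3.16 g

raffinose 4.52 g; malt extract 2.40 g; tryptone 5.02 g; xylose 3.16 g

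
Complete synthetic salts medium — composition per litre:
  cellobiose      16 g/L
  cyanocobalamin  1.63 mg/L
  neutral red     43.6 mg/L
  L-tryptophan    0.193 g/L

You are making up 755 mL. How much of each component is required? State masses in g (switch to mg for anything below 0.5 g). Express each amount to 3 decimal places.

Working volume: 755 mL = 0.755 L.
cellobiose: 16 g/L × 0.755 L = 12.080 g
cyanocobalamin: 1.63 mg/L × 0.755 L = 1.231 mg
neutral red: 43.6 mg/L × 0.755 L = 32.918 mg
L-tryptophan: 0.193 g/L × 0.755 L = 0.145715 g = 145.715 mg

cellobiose 12.080 g; cyanocobalamin 1.231 mg; neutral red 32.918 mg; L-tryptophan 145.715 mg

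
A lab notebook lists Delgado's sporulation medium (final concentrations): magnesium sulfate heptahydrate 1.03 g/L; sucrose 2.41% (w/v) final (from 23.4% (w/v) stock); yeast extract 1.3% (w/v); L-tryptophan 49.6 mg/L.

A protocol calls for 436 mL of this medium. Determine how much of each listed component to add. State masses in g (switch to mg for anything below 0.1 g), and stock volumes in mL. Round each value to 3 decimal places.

Scale factor relative to 1 L: 0.436.
magnesium sulfate heptahydrate: 1.03 g/L × 0.436 L = 0.449 g
sucrose: V = C2·V2/C1 = 2.41% ÷ 23.4% × 436 mL = 44.904 mL
yeast extract: 1.3 g per 100 mL × 436 mL ÷ 100 = 5.668 g
L-tryptophan: 49.6 mg/L × 0.436 L = 21.626 mg

magnesium sulfate heptahydrate 0.449 g; sucrose 44.904 mL; yeast extract 5.668 g; L-tryptophan 21.626 mg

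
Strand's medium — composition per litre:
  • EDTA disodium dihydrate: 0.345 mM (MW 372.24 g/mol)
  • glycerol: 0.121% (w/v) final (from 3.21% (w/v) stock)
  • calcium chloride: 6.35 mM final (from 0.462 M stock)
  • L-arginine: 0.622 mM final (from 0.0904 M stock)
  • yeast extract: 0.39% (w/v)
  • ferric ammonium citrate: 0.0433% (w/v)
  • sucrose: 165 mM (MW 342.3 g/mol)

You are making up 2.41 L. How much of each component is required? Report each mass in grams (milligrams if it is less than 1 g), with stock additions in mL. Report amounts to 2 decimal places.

EDTA disodium dihydrate 309.50 mg; glycerol 90.84 mL; calcium chloride 33.12 mL; L-arginine 16.58 mL; yeast extract 9.40 g; ferric ammonium citrate 1.04 g; sucrose 136.12 g

Scale factor relative to 1 L: 2.41.
EDTA disodium dihydrate: 0.345 mmol/L × 372.24 mg/mmol × 2.41 L = 309.50 mg
glycerol: dilute stock: 0.121% ÷ 3.21% × 2410 mL = 90.84 mL
calcium chloride: C1V1 = C2V2 → 6.35 mM × 2410 mL ÷ 462 mM = 33.12 mL
L-arginine: V = C2·V2/C1 = 0.622 mM × 2410 mL ÷ 90.4 mM = 16.58 mL
yeast extract: 0.39% w/v = 3.9 g/L → 3.9 × 2.41 L = 9.40 g
ferric ammonium citrate: 0.0433 g per 100 mL × 2410 mL ÷ 100 = 1.04 g
sucrose: 165 mmol/L × 342.3 g/mol × 2.41 L ÷ 1000 = 136.12 g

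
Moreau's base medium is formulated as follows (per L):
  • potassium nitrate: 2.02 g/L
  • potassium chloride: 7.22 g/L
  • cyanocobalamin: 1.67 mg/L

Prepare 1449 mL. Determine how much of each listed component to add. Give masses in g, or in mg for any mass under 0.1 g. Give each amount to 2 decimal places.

potassium nitrate 2.93 g; potassium chloride 10.46 g; cyanocobalamin 2.42 mg

Working volume: 1449 mL = 1.449 L.
potassium nitrate: 2.02 g/L × 1.449 L = 2.93 g
potassium chloride: 7.22 g/L × 1.449 L = 10.46 g
cyanocobalamin: 1.67 mg/L × 1.449 L = 2.42 mg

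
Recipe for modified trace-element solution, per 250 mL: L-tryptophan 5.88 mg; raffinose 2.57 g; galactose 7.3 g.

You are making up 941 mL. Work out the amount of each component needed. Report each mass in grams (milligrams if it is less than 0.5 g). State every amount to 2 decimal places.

Scale factor = 941 mL / 250 mL = 3.764.
L-tryptophan: 5.88 mg × (941 mL / 250 mL) = 22.13 mg
raffinose: 2.57 g × (941 mL / 250 mL) = 9.67 g
galactose: 7.3 g × (941 mL / 250 mL) = 27.48 g

L-tryptophan 22.13 mg; raffinose 9.67 g; galactose 27.48 g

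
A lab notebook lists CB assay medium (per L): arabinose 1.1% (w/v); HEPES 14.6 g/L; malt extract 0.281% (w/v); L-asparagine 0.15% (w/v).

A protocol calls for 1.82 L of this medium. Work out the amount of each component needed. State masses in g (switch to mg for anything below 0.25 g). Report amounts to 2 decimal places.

arabinose 20.02 g; HEPES 26.57 g; malt extract 5.11 g; L-asparagine 2.73 g

Working volume: 1.82 L.
arabinose: 1.1 g per 100 mL × 1820 mL ÷ 100 = 20.02 g
HEPES: 14.6 g/L × 1.82 L = 26.57 g
malt extract: 0.281 g per 100 mL × 1820 mL ÷ 100 = 5.11 g
L-asparagine: 0.15 g per 100 mL × 1820 mL ÷ 100 = 2.73 g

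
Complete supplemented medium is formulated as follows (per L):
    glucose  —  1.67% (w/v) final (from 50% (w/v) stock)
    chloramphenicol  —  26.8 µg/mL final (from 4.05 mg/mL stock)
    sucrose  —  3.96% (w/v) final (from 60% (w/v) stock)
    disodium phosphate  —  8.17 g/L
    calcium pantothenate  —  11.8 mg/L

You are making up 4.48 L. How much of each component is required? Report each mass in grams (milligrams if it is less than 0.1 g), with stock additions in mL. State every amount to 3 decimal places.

Scale factor relative to 1 L: 4.48.
glucose: dilute stock: 1.67% ÷ 50% × 4480 mL = 149.632 mL
chloramphenicol: V = C2·V2/C1 = 26.8 µg/mL × 4480 mL ÷ 4050 µg/mL = 29.645 mL
sucrose: V = C2·V2/C1 = 3.96% ÷ 60% × 4480 mL = 295.680 mL
disodium phosphate: 8.17 g/L × 4.48 L = 36.602 g
calcium pantothenate: 11.8 mg/L × 4.48 L = 52.864 mg

glucose 149.632 mL; chloramphenicol 29.645 mL; sucrose 295.680 mL; disodium phosphate 36.602 g; calcium pantothenate 52.864 mg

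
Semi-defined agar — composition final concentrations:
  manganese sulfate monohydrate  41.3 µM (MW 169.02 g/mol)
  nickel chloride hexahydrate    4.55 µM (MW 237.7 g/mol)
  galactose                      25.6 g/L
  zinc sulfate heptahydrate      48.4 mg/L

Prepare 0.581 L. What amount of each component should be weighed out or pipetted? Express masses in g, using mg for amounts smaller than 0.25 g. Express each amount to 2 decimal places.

manganese sulfate monohydrate 4.06 mg; nickel chloride hexahydrate 0.63 mg; galactose 14.87 g; zinc sulfate heptahydrate 28.12 mg

Scale factor relative to 1 L: 0.581.
manganese sulfate monohydrate: 41.3 µmol/L × 169.02 g/mol × 0.581 L ÷ 1000 = 4.06 mg
nickel chloride hexahydrate: 4.55 µmol/L × 237.7 g/mol × 0.581 L ÷ 1000 = 0.63 mg
galactose: 25.6 g/L × 0.581 L = 14.87 g
zinc sulfate heptahydrate: 48.4 mg/L × 0.581 L = 28.12 mg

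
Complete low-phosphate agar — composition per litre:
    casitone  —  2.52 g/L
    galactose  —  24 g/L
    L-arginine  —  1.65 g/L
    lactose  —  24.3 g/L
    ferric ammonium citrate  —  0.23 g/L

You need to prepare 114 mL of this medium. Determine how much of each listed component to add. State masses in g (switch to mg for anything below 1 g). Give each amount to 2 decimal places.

Scale factor relative to 1 L: 0.114.
casitone: 2.52 g/L × 0.114 L = 0.28728 g = 287.28 mg
galactose: 24 g/L × 0.114 L = 2.74 g
L-arginine: 1.65 g/L × 0.114 L = 0.1881 g = 188.10 mg
lactose: 24.3 g/L × 0.114 L = 2.77 g
ferric ammonium citrate: 0.23 g/L × 0.114 L = 0.02622 g = 26.22 mg

casitone 287.28 mg; galactose 2.74 g; L-arginine 188.10 mg; lactose 2.77 g; ferric ammonium citrate 26.22 mg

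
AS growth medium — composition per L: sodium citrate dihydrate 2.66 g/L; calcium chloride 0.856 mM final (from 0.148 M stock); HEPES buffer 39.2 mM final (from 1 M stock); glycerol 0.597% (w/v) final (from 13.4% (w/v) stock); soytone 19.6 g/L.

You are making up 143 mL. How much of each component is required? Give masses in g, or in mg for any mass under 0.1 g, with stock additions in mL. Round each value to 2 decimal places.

sodium citrate dihydrate 0.38 g; calcium chloride 0.83 mL; HEPES buffer 5.61 mL; glycerol 6.37 mL; soytone 2.80 g

Working volume: 143 mL = 0.143 L.
sodium citrate dihydrate: 2.66 g/L × 0.143 L = 0.38 g
calcium chloride: C1V1 = C2V2 → 0.856 mM × 143 mL ÷ 148 mM = 0.83 mL
HEPES buffer: dilute stock: 39.2 mM × 143 mL ÷ 1000 mM = 5.61 mL
glycerol: C1V1 = C2V2 → 0.597% ÷ 13.4% × 143 mL = 6.37 mL
soytone: 19.6 g/L × 0.143 L = 2.80 g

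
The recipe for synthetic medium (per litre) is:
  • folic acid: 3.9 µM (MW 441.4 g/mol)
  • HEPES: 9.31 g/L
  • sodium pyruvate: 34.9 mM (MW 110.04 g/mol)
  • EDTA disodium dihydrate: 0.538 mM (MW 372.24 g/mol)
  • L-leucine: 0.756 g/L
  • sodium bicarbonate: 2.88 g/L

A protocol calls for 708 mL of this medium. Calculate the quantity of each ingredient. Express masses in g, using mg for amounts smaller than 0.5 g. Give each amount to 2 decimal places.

Scale factor relative to 1 L: 0.708.
folic acid: 3.9 µmol/L × 441.4 g/mol × 0.708 L ÷ 1000 = 1.22 mg
HEPES: 9.31 g/L × 0.708 L = 6.59 g
sodium pyruvate: 34.9 mmol/L × 110.04 g/mol × 0.708 L ÷ 1000 = 2.72 g
EDTA disodium dihydrate: 0.538 mmol/L × 372.24 mg/mmol × 0.708 L = 141.79 mg
L-leucine: 0.756 g/L × 0.708 L = 0.54 g
sodium bicarbonate: 2.88 g/L × 0.708 L = 2.04 g

folic acid 1.22 mg; HEPES 6.59 g; sodium pyruvate 2.72 g; EDTA disodium dihydrate 141.79 mg; L-leucine 0.54 g; sodium bicarbonate 2.04 g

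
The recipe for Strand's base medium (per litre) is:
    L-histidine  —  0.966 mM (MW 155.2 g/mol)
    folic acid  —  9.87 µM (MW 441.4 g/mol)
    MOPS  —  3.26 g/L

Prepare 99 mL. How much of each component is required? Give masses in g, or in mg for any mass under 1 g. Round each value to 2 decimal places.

Target volume = 99 mL = 0.099 L.
L-histidine: 0.966 mmol/L × 155.2 mg/mmol × 0.099 L = 14.84 mg
folic acid: 9.87 µmol/L × 441.4 g/mol × 0.099 L ÷ 1000 = 0.43 mg
MOPS: 3.26 g/L × 0.099 L = 0.32274 g = 322.74 mg

L-histidine 14.84 mg; folic acid 0.43 mg; MOPS 322.74 mg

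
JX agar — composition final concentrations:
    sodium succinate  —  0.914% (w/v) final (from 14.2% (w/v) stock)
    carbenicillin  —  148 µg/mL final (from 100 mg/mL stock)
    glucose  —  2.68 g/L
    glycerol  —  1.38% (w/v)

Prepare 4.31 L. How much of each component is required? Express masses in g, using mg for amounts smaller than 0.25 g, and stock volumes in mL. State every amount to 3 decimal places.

Scale factor relative to 1 L: 4.31.
sodium succinate: C1V1 = C2V2 → 0.914% ÷ 14.2% × 4310 mL = 277.418 mL
carbenicillin: C1V1 = C2V2 → 148 µg/mL × 4310 mL ÷ 100000 µg/mL = 6.379 mL
glucose: 2.68 g/L × 4.31 L = 11.551 g
glycerol: 1.38% w/v = 13.8 g/L → 13.8 × 4.31 L = 59.478 g

sodium succinate 277.418 mL; carbenicillin 6.379 mL; glucose 11.551 g; glycerol 59.478 g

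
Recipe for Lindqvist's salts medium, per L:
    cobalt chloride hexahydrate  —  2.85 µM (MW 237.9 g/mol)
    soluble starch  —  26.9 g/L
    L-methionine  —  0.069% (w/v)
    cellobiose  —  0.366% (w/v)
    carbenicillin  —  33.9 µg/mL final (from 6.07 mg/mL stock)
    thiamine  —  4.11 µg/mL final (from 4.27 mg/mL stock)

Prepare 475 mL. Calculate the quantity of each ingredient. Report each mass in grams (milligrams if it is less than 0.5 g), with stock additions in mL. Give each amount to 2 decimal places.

cobalt chloride hexahydrate 0.32 mg; soluble starch 12.78 g; L-methionine 327.75 mg; cellobiose 1.74 g; carbenicillin 2.65 mL; thiamine 0.46 mL

Target volume = 475 mL = 0.475 L.
cobalt chloride hexahydrate: 2.85 µmol/L × 237.9 g/mol × 0.475 L ÷ 1000 = 0.32 mg
soluble starch: 26.9 g/L × 0.475 L = 12.78 g
L-methionine: 0.069% w/v = 0.69 g/L → 0.69 × 0.475 L = 0.32775 g = 327.75 mg
cellobiose: 0.366% w/v = 3.66 g/L → 3.66 × 0.475 L = 1.74 g
carbenicillin: V = C2·V2/C1 = 33.9 µg/mL × 475 mL ÷ 6070 µg/mL = 2.65 mL
thiamine: C1V1 = C2V2 → 4.11 µg/mL × 475 mL ÷ 4270 µg/mL = 0.46 mL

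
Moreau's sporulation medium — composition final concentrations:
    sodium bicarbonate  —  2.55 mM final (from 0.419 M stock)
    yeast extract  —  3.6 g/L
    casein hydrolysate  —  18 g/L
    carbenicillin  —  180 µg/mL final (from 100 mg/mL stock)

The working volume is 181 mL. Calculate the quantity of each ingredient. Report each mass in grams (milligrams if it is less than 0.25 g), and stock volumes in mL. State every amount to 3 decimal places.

Scale factor relative to 1 L: 0.181.
sodium bicarbonate: C1V1 = C2V2 → 2.55 mM × 181 mL ÷ 419 mM = 1.102 mL
yeast extract: 3.6 g/L × 0.181 L = 0.652 g
casein hydrolysate: 18 g/L × 0.181 L = 3.258 g
carbenicillin: dilute stock: 180 µg/mL × 181 mL ÷ 100000 µg/mL = 0.326 mL

sodium bicarbonate 1.102 mL; yeast extract 0.652 g; casein hydrolysate 3.258 g; carbenicillin 0.326 mL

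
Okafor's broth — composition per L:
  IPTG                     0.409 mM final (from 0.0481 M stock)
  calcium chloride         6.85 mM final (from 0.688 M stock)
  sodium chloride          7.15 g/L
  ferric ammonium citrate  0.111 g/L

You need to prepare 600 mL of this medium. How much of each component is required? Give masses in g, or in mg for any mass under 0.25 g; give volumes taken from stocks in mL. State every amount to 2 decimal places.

Working volume: 600 mL = 0.6 L.
IPTG: dilute stock: 0.409 mM × 600 mL ÷ 48.1 mM = 5.10 mL
calcium chloride: V = C2·V2/C1 = 6.85 mM × 600 mL ÷ 688 mM = 5.97 mL
sodium chloride: 7.15 g/L × 0.6 L = 4.29 g
ferric ammonium citrate: 0.111 g/L × 0.6 L = 0.0666 g = 66.60 mg

IPTG 5.10 mL; calcium chloride 5.97 mL; sodium chloride 4.29 g; ferric ammonium citrate 66.60 mg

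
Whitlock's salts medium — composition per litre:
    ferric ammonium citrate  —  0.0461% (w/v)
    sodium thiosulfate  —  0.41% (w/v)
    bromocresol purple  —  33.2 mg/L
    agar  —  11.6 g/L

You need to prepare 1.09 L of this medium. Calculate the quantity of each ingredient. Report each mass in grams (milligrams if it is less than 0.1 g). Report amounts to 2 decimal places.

Working volume: 1.09 L.
ferric ammonium citrate: 0.0461 g per 100 mL × 1090 mL ÷ 100 = 0.50 g
sodium thiosulfate: 0.41% w/v = 4.1 g/L → 4.1 × 1.09 L = 4.47 g
bromocresol purple: 33.2 mg/L × 1.09 L = 36.19 mg
agar: 11.6 g/L × 1.09 L = 12.64 g

ferric ammonium citrate 0.50 g; sodium thiosulfate 4.47 g; bromocresol purple 36.19 mg; agar 12.64 g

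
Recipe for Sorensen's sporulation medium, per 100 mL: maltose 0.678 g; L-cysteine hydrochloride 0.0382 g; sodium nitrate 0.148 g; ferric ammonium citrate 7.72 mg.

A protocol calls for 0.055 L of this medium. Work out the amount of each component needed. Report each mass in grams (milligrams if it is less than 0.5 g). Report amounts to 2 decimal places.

maltose 372.90 mg; L-cysteine hydrochloride 21.01 mg; sodium nitrate 81.40 mg; ferric ammonium citrate 4.25 mg

Scale factor = 55 mL / 100 mL = 0.55.
maltose: 0.678 g × (55 mL / 100 mL) = 0.3729 g = 372.90 mg
L-cysteine hydrochloride: 0.0382 g × (55 mL / 100 mL) = 0.02101 g = 21.01 mg
sodium nitrate: 0.148 g × (55 mL / 100 mL) = 0.0814 g = 81.40 mg
ferric ammonium citrate: 7.72 mg × (55 mL / 100 mL) = 4.25 mg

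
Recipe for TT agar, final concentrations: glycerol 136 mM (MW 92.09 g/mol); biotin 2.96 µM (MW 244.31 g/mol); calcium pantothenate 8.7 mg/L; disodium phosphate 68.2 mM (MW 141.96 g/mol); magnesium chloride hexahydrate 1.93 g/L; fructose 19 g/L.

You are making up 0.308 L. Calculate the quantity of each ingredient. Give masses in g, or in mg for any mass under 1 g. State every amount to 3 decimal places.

glycerol 3.857 g; biotin 0.223 mg; calcium pantothenate 2.680 mg; disodium phosphate 2.982 g; magnesium chloride hexahydrate 594.440 mg; fructose 5.852 g

Scale factor relative to 1 L: 0.308.
glycerol: 136 mmol/L × 92.09 g/mol × 0.308 L ÷ 1000 = 3.857 g
biotin: 2.96 µmol/L × 244.31 g/mol × 0.308 L ÷ 1000 = 0.223 mg
calcium pantothenate: 8.7 mg/L × 0.308 L = 2.680 mg
disodium phosphate: 68.2 mmol/L × 141.96 g/mol × 0.308 L ÷ 1000 = 2.982 g
magnesium chloride hexahydrate: 1.93 g/L × 0.308 L = 0.59444 g = 594.440 mg
fructose: 19 g/L × 0.308 L = 5.852 g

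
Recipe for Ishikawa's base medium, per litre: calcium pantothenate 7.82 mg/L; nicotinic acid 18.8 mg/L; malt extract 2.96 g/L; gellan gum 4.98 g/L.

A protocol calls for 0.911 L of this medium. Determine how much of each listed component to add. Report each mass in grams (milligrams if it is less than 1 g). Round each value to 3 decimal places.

calcium pantothenate 7.124 mg; nicotinic acid 17.127 mg; malt extract 2.697 g; gellan gum 4.537 g

Working volume: 0.911 L.
calcium pantothenate: 7.82 mg/L × 0.911 L = 7.124 mg
nicotinic acid: 18.8 mg/L × 0.911 L = 17.127 mg
malt extract: 2.96 g/L × 0.911 L = 2.697 g
gellan gum: 4.98 g/L × 0.911 L = 4.537 g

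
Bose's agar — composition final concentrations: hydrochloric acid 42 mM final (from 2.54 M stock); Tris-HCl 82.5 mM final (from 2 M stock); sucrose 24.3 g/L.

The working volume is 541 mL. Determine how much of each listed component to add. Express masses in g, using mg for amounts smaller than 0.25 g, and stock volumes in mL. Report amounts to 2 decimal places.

hydrochloric acid 8.95 mL; Tris-HCl 22.32 mL; sucrose 13.15 g

Target volume = 541 mL = 0.541 L.
hydrochloric acid: V = C2·V2/C1 = 42 mM × 541 mL ÷ 2540 mM = 8.95 mL
Tris-HCl: V = C2·V2/C1 = 82.5 mM × 541 mL ÷ 2000 mM = 22.32 mL
sucrose: 24.3 g/L × 0.541 L = 13.15 g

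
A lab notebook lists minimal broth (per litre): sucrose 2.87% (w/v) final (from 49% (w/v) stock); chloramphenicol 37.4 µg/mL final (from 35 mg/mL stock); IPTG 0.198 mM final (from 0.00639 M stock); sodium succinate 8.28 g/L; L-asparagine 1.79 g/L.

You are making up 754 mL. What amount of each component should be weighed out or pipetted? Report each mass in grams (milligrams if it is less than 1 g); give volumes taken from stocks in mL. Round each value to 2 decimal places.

sucrose 44.16 mL; chloramphenicol 0.81 mL; IPTG 23.36 mL; sodium succinate 6.24 g; L-asparagine 1.35 g

Scale factor relative to 1 L: 0.754.
sucrose: C1V1 = C2V2 → 2.87% ÷ 49% × 754 mL = 44.16 mL
chloramphenicol: dilute stock: 37.4 µg/mL × 754 mL ÷ 35000 µg/mL = 0.81 mL
IPTG: C1V1 = C2V2 → 0.198 mM × 754 mL ÷ 6.39 mM = 23.36 mL
sodium succinate: 8.28 g/L × 0.754 L = 6.24 g
L-asparagine: 1.79 g/L × 0.754 L = 1.35 g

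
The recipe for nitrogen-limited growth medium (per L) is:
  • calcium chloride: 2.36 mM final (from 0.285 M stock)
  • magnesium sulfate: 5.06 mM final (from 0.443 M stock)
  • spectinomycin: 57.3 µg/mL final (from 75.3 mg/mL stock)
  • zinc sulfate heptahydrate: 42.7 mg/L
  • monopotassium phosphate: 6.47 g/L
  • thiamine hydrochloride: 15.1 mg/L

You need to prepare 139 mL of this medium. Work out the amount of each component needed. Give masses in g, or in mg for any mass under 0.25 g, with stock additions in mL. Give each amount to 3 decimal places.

Working volume: 139 mL = 0.139 L.
calcium chloride: C1V1 = C2V2 → 2.36 mM × 139 mL ÷ 285 mM = 1.151 mL
magnesium sulfate: V = C2·V2/C1 = 5.06 mM × 139 mL ÷ 443 mM = 1.588 mL
spectinomycin: dilute stock: 57.3 µg/mL × 139 mL ÷ 75300 µg/mL = 0.106 mL
zinc sulfate heptahydrate: 42.7 mg/L × 0.139 L = 5.935 mg
monopotassium phosphate: 6.47 g/L × 0.139 L = 0.899 g
thiamine hydrochloride: 15.1 mg/L × 0.139 L = 2.099 mg

calcium chloride 1.151 mL; magnesium sulfate 1.588 mL; spectinomycin 0.106 mL; zinc sulfate heptahydrate 5.935 mg; monopotassium phosphate 0.899 g; thiamine hydrochloride 2.099 mg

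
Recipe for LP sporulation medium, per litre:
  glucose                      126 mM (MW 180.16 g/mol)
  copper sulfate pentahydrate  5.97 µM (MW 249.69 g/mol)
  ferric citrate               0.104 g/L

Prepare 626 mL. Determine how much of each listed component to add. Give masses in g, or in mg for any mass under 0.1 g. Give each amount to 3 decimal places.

Target volume = 626 mL = 0.626 L.
glucose: 126 mmol/L × 180.16 g/mol × 0.626 L ÷ 1000 = 14.210 g
copper sulfate pentahydrate: 5.97 µmol/L × 249.69 g/mol × 0.626 L ÷ 1000 = 0.933 mg
ferric citrate: 0.104 g/L × 0.626 L = 0.065104 g = 65.104 mg

glucose 14.210 g; copper sulfate pentahydrate 0.933 mg; ferric citrate 65.104 mg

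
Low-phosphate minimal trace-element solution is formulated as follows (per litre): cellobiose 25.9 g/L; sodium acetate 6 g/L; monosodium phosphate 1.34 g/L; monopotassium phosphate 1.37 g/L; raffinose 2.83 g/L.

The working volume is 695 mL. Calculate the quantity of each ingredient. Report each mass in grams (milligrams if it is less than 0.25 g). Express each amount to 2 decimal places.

Target volume = 695 mL = 0.695 L.
cellobiose: 25.9 g/L × 0.695 L = 18.00 g
sodium acetate: 6 g/L × 0.695 L = 4.17 g
monosodium phosphate: 1.34 g/L × 0.695 L = 0.93 g
monopotassium phosphate: 1.37 g/L × 0.695 L = 0.95 g
raffinose: 2.83 g/L × 0.695 L = 1.97 g

cellobiose 18.00 g; sodium acetate 4.17 g; monosodium phosphate 0.93 g; monopotassium phosphate 0.95 g; raffinose 1.97 g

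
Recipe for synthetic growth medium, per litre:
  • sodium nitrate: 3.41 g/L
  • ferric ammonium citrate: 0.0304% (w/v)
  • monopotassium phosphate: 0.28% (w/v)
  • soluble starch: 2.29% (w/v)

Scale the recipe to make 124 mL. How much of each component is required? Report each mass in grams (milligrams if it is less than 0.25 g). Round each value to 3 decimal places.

sodium nitrate 0.423 g; ferric ammonium citrate 37.696 mg; monopotassium phosphate 0.347 g; soluble starch 2.840 g

Working volume: 124 mL = 0.124 L.
sodium nitrate: 3.41 g/L × 0.124 L = 0.423 g
ferric ammonium citrate: 0.0304 g per 100 mL × 124 mL ÷ 100 = 0.037696 g = 37.696 mg
monopotassium phosphate: 0.28 g per 100 mL × 124 mL ÷ 100 = 0.347 g
soluble starch: 2.29 g per 100 mL × 124 mL ÷ 100 = 2.840 g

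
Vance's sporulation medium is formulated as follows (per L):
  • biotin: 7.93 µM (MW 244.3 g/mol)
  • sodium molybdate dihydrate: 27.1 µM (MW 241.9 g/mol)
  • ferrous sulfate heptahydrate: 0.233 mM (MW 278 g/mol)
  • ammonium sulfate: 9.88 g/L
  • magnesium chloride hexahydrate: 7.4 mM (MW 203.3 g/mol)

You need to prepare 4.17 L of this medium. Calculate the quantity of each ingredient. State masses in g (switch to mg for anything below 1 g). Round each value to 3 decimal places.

Scale factor relative to 1 L: 4.17.
biotin: 7.93 µmol/L × 244.3 g/mol × 4.17 L ÷ 1000 = 8.079 mg
sodium molybdate dihydrate: 27.1 µmol/L × 241.9 g/mol × 4.17 L ÷ 1000 = 27.336 mg
ferrous sulfate heptahydrate: 0.233 mmol/L × 278 mg/mmol × 4.17 L = 270.108 mg
ammonium sulfate: 9.88 g/L × 4.17 L = 41.200 g
magnesium chloride hexahydrate: 7.4 mmol/L × 203.3 g/mol × 4.17 L ÷ 1000 = 6.273 g

biotin 8.079 mg; sodium molybdate dihydrate 27.336 mg; ferrous sulfate heptahydrate 270.108 mg; ammonium sulfate 41.200 g; magnesium chloride hexahydrate 6.273 g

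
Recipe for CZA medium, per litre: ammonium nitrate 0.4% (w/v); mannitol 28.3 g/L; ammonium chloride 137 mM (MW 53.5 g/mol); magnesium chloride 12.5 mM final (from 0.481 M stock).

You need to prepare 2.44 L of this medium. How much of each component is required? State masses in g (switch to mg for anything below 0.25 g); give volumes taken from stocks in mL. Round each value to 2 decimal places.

ammonium nitrate 9.76 g; mannitol 69.05 g; ammonium chloride 17.88 g; magnesium chloride 63.41 mL

Working volume: 2.44 L.
ammonium nitrate: 0.4% w/v = 4 g/L → 4 × 2.44 L = 9.76 g
mannitol: 28.3 g/L × 2.44 L = 69.05 g
ammonium chloride: 137 mmol/L × 53.5 g/mol × 2.44 L ÷ 1000 = 17.88 g
magnesium chloride: dilute stock: 12.5 mM × 2440 mL ÷ 481 mM = 63.41 mL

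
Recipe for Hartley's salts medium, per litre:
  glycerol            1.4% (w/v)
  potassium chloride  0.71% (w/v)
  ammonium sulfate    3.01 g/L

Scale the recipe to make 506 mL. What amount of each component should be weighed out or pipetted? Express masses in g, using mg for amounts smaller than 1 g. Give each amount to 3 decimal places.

glycerol 7.084 g; potassium chloride 3.593 g; ammonium sulfate 1.523 g

Scale factor relative to 1 L: 0.506.
glycerol: 1.4 g per 100 mL × 506 mL ÷ 100 = 7.084 g
potassium chloride: 0.71% w/v = 7.1 g/L → 7.1 × 0.506 L = 3.593 g
ammonium sulfate: 3.01 g/L × 0.506 L = 1.523 g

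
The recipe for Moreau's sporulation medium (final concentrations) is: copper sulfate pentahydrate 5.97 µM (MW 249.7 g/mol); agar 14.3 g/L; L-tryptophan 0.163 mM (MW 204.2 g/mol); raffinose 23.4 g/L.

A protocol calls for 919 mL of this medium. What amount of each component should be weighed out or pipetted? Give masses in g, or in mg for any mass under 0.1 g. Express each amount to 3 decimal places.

copper sulfate pentahydrate 1.370 mg; agar 13.142 g; L-tryptophan 30.589 mg; raffinose 21.505 g

Working volume: 919 mL = 0.919 L.
copper sulfate pentahydrate: 5.97 µmol/L × 249.7 g/mol × 0.919 L ÷ 1000 = 1.370 mg
agar: 14.3 g/L × 0.919 L = 13.142 g
L-tryptophan: 0.163 mmol/L × 204.2 mg/mmol × 0.919 L = 30.589 mg
raffinose: 23.4 g/L × 0.919 L = 21.505 g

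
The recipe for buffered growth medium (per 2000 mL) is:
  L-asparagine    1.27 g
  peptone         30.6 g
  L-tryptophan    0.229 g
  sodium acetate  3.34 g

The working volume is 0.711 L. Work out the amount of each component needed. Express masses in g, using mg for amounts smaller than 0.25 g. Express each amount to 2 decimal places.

Scale factor = 711 mL / 2000 mL = 0.3555.
L-asparagine: 1.27 g × (711 mL / 2000 mL) = 0.45 g
peptone: 30.6 g × (711 mL / 2000 mL) = 10.88 g
L-tryptophan: 0.229 g × (711 mL / 2000 mL) = 0.0814095 g = 81.41 mg
sodium acetate: 3.34 g × (711 mL / 2000 mL) = 1.19 g

L-asparagine 0.45 g; peptone 10.88 g; L-tryptophan 81.41 mg; sodium acetate 1.19 g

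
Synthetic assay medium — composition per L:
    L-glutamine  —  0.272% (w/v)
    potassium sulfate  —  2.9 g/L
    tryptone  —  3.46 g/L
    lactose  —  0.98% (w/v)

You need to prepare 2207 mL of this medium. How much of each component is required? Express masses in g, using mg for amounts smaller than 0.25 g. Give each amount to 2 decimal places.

L-glutamine 6.00 g; potassium sulfate 6.40 g; tryptone 7.64 g; lactose 21.63 g

Target volume = 2207 mL = 2.207 L.
L-glutamine: 0.272 g per 100 mL × 2207 mL ÷ 100 = 6.00 g
potassium sulfate: 2.9 g/L × 2.207 L = 6.40 g
tryptone: 3.46 g/L × 2.207 L = 7.64 g
lactose: 0.98 g per 100 mL × 2207 mL ÷ 100 = 21.63 g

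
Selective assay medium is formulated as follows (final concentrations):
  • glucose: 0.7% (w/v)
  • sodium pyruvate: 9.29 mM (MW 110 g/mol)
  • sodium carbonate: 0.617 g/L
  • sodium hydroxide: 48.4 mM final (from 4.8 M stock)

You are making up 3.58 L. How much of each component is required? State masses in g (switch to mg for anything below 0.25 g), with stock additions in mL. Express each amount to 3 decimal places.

Scale factor relative to 1 L: 3.58.
glucose: 0.7 g per 100 mL × 3580 mL ÷ 100 = 25.060 g
sodium pyruvate: 9.29 mmol/L × 110 g/mol × 3.58 L ÷ 1000 = 3.658 g
sodium carbonate: 0.617 g/L × 3.58 L = 2.209 g
sodium hydroxide: C1V1 = C2V2 → 48.4 mM × 3580 mL ÷ 4800 mM = 36.098 mL

glucose 25.060 g; sodium pyruvate 3.658 g; sodium carbonate 2.209 g; sodium hydroxide 36.098 mL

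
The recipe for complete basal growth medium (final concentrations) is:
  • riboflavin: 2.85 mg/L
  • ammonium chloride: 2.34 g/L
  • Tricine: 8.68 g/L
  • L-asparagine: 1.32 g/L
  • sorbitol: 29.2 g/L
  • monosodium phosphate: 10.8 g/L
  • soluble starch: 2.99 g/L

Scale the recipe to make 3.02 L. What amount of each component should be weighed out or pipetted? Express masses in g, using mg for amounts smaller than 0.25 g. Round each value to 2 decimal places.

riboflavin 8.61 mg; ammonium chloride 7.07 g; Tricine 26.21 g; L-asparagine 3.99 g; sorbitol 88.18 g; monosodium phosphate 32.62 g; soluble starch 9.03 g

Working volume: 3.02 L.
riboflavin: 2.85 mg/L × 3.02 L = 8.61 mg
ammonium chloride: 2.34 g/L × 3.02 L = 7.07 g
Tricine: 8.68 g/L × 3.02 L = 26.21 g
L-asparagine: 1.32 g/L × 3.02 L = 3.99 g
sorbitol: 29.2 g/L × 3.02 L = 88.18 g
monosodium phosphate: 10.8 g/L × 3.02 L = 32.62 g
soluble starch: 2.99 g/L × 3.02 L = 9.03 g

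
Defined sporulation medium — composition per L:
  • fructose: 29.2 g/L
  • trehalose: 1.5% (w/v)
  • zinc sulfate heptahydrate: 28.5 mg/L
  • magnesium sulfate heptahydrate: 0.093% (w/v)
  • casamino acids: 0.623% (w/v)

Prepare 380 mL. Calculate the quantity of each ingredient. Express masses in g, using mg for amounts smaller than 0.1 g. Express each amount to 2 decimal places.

Scale factor relative to 1 L: 0.38.
fructose: 29.2 g/L × 0.38 L = 11.10 g
trehalose: 1.5 g per 100 mL × 380 mL ÷ 100 = 5.70 g
zinc sulfate heptahydrate: 28.5 mg/L × 0.38 L = 10.83 mg
magnesium sulfate heptahydrate: 0.093 g per 100 mL × 380 mL ÷ 100 = 0.35 g
casamino acids: 0.623% w/v = 6.23 g/L → 6.23 × 0.38 L = 2.37 g

fructose 11.10 g; trehalose 5.70 g; zinc sulfate heptahydrate 10.83 mg; magnesium sulfate heptahydrate 0.35 g; casamino acids 2.37 g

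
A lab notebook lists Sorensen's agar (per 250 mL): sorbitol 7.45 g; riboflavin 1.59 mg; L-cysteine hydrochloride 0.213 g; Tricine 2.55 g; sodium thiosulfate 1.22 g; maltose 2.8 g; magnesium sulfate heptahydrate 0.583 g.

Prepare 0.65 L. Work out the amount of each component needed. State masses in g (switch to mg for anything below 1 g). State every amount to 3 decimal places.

sorbitol 19.370 g; riboflavin 4.134 mg; L-cysteine hydrochloride 553.800 mg; Tricine 6.630 g; sodium thiosulfate 3.172 g; maltose 7.280 g; magnesium sulfate heptahydrate 1.516 g

Ratio of target to recipe volume: 650 / 250 = 2.6.
sorbitol: 7.45 g × (650 mL / 250 mL) = 19.370 g
riboflavin: 1.59 mg × (650 mL / 250 mL) = 4.134 mg
L-cysteine hydrochloride: 0.213 g × (650 mL / 250 mL) = 0.5538 g = 553.800 mg
Tricine: 2.55 g × (650 mL / 250 mL) = 6.630 g
sodium thiosulfate: 1.22 g × (650 mL / 250 mL) = 3.172 g
maltose: 2.8 g × (650 mL / 250 mL) = 7.280 g
magnesium sulfate heptahydrate: 0.583 g × (650 mL / 250 mL) = 1.516 g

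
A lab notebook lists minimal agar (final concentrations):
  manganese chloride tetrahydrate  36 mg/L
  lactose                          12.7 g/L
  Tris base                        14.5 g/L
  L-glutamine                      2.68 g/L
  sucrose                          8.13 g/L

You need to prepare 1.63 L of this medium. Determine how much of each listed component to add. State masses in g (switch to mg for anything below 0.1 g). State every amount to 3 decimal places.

manganese chloride tetrahydrate 58.680 mg; lactose 20.701 g; Tris base 23.635 g; L-glutamine 4.368 g; sucrose 13.252 g

Working volume: 1.63 L.
manganese chloride tetrahydrate: 36 mg/L × 1.63 L = 58.680 mg
lactose: 12.7 g/L × 1.63 L = 20.701 g
Tris base: 14.5 g/L × 1.63 L = 23.635 g
L-glutamine: 2.68 g/L × 1.63 L = 4.368 g
sucrose: 8.13 g/L × 1.63 L = 13.252 g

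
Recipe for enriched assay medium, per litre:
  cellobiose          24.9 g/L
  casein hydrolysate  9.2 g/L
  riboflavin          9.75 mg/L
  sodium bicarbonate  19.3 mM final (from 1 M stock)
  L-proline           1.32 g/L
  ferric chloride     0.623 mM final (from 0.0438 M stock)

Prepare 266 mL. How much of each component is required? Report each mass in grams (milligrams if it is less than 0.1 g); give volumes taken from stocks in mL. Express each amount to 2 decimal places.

cellobiose 6.62 g; casein hydrolysate 2.45 g; riboflavin 2.59 mg; sodium bicarbonate 5.13 mL; L-proline 0.35 g; ferric chloride 3.78 mL

Target volume = 266 mL = 0.266 L.
cellobiose: 24.9 g/L × 0.266 L = 6.62 g
casein hydrolysate: 9.2 g/L × 0.266 L = 2.45 g
riboflavin: 9.75 mg/L × 0.266 L = 2.59 mg
sodium bicarbonate: C1V1 = C2V2 → 19.3 mM × 266 mL ÷ 1000 mM = 5.13 mL
L-proline: 1.32 g/L × 0.266 L = 0.35 g
ferric chloride: V = C2·V2/C1 = 0.623 mM × 266 mL ÷ 43.8 mM = 3.78 mL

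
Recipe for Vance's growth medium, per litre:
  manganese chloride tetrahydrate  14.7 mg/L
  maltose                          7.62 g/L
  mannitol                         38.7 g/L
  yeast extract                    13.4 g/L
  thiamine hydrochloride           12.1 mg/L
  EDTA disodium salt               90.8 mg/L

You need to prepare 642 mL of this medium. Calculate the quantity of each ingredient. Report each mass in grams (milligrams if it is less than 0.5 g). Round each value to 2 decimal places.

manganese chloride tetrahydrate 9.44 mg; maltose 4.89 g; mannitol 24.85 g; yeast extract 8.60 g; thiamine hydrochloride 7.77 mg; EDTA disodium salt 58.29 mg

Working volume: 642 mL = 0.642 L.
manganese chloride tetrahydrate: 14.7 mg/L × 0.642 L = 9.44 mg
maltose: 7.62 g/L × 0.642 L = 4.89 g
mannitol: 38.7 g/L × 0.642 L = 24.85 g
yeast extract: 13.4 g/L × 0.642 L = 8.60 g
thiamine hydrochloride: 12.1 mg/L × 0.642 L = 7.77 mg
EDTA disodium salt: 90.8 mg/L × 0.642 L = 58.29 mg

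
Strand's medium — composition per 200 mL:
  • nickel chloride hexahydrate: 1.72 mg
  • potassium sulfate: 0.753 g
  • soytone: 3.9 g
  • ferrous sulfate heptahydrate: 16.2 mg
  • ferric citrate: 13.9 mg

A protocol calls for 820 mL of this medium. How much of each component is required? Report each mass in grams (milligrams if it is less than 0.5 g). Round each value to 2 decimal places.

nickel chloride hexahydrate 7.05 mg; potassium sulfate 3.09 g; soytone 15.99 g; ferrous sulfate heptahydrate 66.42 mg; ferric citrate 56.99 mg

Scale factor = 820 mL / 200 mL = 4.1.
nickel chloride hexahydrate: 1.72 mg × (820 mL / 200 mL) = 7.05 mg
potassium sulfate: 0.753 g × (820 mL / 200 mL) = 3.09 g
soytone: 3.9 g × (820 mL / 200 mL) = 15.99 g
ferrous sulfate heptahydrate: 16.2 mg × (820 mL / 200 mL) = 66.42 mg
ferric citrate: 13.9 mg × (820 mL / 200 mL) = 56.99 mg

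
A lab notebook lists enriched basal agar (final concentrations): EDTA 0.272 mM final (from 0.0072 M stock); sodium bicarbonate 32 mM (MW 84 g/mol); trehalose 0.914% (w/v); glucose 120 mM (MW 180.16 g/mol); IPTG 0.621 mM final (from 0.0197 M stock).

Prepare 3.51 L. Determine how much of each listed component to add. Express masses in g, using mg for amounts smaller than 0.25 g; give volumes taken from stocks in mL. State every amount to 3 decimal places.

Working volume: 3.51 L.
EDTA: V = C2·V2/C1 = 0.272 mM × 3510 mL ÷ 7.2 mM = 132.600 mL
sodium bicarbonate: 32 mmol/L × 84 g/mol × 3.51 L ÷ 1000 = 9.435 g
trehalose: 0.914% w/v = 9.14 g/L → 9.14 × 3.51 L = 32.081 g
glucose: 120 mmol/L × 180.16 g/mol × 3.51 L ÷ 1000 = 75.883 g
IPTG: C1V1 = C2V2 → 0.621 mM × 3510 mL ÷ 19.7 mM = 110.645 mL

EDTA 132.600 mL; sodium bicarbonate 9.435 g; trehalose 32.081 g; glucose 75.883 g; IPTG 110.645 mL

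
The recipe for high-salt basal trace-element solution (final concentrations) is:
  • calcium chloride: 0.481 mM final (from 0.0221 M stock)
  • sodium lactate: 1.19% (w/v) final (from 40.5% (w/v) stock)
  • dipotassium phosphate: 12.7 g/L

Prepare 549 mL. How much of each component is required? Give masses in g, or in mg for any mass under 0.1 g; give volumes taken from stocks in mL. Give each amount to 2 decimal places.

Working volume: 549 mL = 0.549 L.
calcium chloride: C1V1 = C2V2 → 0.481 mM × 549 mL ÷ 22.1 mM = 11.95 mL
sodium lactate: dilute stock: 1.19% ÷ 40.5% × 549 mL = 16.13 mL
dipotassium phosphate: 12.7 g/L × 0.549 L = 6.97 g

calcium chloride 11.95 mL; sodium lactate 16.13 mL; dipotassium phosphate 6.97 g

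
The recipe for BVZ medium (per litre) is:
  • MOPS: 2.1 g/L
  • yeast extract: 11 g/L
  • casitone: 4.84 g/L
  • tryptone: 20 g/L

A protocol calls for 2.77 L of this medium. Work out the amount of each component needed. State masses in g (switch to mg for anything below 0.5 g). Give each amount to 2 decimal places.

MOPS 5.82 g; yeast extract 30.47 g; casitone 13.41 g; tryptone 55.40 g

Scale factor relative to 1 L: 2.77.
MOPS: 2.1 g/L × 2.77 L = 5.82 g
yeast extract: 11 g/L × 2.77 L = 30.47 g
casitone: 4.84 g/L × 2.77 L = 13.41 g
tryptone: 20 g/L × 2.77 L = 55.40 g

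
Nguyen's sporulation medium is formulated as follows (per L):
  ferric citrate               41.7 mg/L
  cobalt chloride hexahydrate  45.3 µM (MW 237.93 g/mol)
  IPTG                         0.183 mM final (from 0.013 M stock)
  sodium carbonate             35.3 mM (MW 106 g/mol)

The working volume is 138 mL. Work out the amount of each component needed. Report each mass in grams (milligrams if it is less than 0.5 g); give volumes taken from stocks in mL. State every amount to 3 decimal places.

ferric citrate 5.755 mg; cobalt chloride hexahydrate 1.487 mg; IPTG 1.943 mL; sodium carbonate 0.516 g

Working volume: 138 mL = 0.138 L.
ferric citrate: 41.7 mg/L × 0.138 L = 5.755 mg
cobalt chloride hexahydrate: 45.3 µmol/L × 237.93 g/mol × 0.138 L ÷ 1000 = 1.487 mg
IPTG: C1V1 = C2V2 → 0.183 mM × 138 mL ÷ 13 mM = 1.943 mL
sodium carbonate: 35.3 mmol/L × 106 g/mol × 0.138 L ÷ 1000 = 0.516 g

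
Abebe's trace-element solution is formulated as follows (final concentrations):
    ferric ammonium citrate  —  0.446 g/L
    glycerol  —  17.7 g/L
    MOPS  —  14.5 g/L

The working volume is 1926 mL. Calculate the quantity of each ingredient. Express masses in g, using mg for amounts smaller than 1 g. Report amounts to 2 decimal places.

ferric ammonium citrate 859.00 mg; glycerol 34.09 g; MOPS 27.93 g

Scale factor relative to 1 L: 1.926.
ferric ammonium citrate: 0.446 g/L × 1.926 L = 0.858996 g = 859.00 mg
glycerol: 17.7 g/L × 1.926 L = 34.09 g
MOPS: 14.5 g/L × 1.926 L = 27.93 g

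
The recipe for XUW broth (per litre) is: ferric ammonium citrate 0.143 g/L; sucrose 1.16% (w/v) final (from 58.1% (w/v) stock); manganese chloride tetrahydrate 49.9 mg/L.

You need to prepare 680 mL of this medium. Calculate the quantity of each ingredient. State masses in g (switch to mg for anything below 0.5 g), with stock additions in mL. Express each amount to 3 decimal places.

ferric ammonium citrate 97.240 mg; sucrose 13.577 mL; manganese chloride tetrahydrate 33.932 mg

Target volume = 680 mL = 0.68 L.
ferric ammonium citrate: 0.143 g/L × 0.68 L = 0.09724 g = 97.240 mg
sucrose: dilute stock: 1.16% ÷ 58.1% × 680 mL = 13.577 mL
manganese chloride tetrahydrate: 49.9 mg/L × 0.68 L = 33.932 mg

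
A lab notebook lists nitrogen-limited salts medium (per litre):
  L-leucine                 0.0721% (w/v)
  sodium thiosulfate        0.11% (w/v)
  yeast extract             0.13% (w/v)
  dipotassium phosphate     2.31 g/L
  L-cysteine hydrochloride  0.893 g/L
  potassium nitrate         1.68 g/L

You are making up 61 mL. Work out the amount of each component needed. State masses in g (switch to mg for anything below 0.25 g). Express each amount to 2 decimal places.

Scale factor relative to 1 L: 0.061.
L-leucine: 0.0721% w/v = 0.721 g/L → 0.721 × 0.061 L = 0.043981 g = 43.98 mg
sodium thiosulfate: 0.11 g per 100 mL × 61 mL ÷ 100 = 0.0671 g = 67.10 mg
yeast extract: 0.13% w/v = 1.3 g/L → 1.3 × 0.061 L = 0.0793 g = 79.30 mg
dipotassium phosphate: 2.31 g/L × 0.061 L = 0.14091 g = 140.91 mg
L-cysteine hydrochloride: 0.893 g/L × 0.061 L = 0.054473 g = 54.47 mg
potassium nitrate: 1.68 g/L × 0.061 L = 0.10248 g = 102.48 mg

L-leucine 43.98 mg; sodium thiosulfate 67.10 mg; yeast extract 79.30 mg; dipotassium phosphate 140.91 mg; L-cysteine hydrochloride 54.47 mg; potassium nitrate 102.48 mg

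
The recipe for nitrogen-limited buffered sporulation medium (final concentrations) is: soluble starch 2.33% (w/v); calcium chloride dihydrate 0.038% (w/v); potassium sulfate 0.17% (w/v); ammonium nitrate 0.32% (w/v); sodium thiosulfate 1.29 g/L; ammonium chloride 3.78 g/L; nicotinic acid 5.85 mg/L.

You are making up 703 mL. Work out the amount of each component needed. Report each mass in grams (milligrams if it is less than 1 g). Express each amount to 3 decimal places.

Working volume: 703 mL = 0.703 L.
soluble starch: 2.33% w/v = 23.3 g/L → 23.3 × 0.703 L = 16.380 g
calcium chloride dihydrate: 0.038% w/v = 0.38 g/L → 0.38 × 0.703 L = 0.26714 g = 267.140 mg
potassium sulfate: 0.17% w/v = 1.7 g/L → 1.7 × 0.703 L = 1.195 g
ammonium nitrate: 0.32% w/v = 3.2 g/L → 3.2 × 0.703 L = 2.250 g
sodium thiosulfate: 1.29 g/L × 0.703 L = 0.90687 g = 906.870 mg
ammonium chloride: 3.78 g/L × 0.703 L = 2.657 g
nicotinic acid: 5.85 mg/L × 0.703 L = 4.113 mg

soluble starch 16.380 g; calcium chloride dihydrate 267.140 mg; potassium sulfate 1.195 g; ammonium nitrate 2.250 g; sodium thiosulfate 906.870 mg; ammonium chloride 2.657 g; nicotinic acid 4.113 mg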